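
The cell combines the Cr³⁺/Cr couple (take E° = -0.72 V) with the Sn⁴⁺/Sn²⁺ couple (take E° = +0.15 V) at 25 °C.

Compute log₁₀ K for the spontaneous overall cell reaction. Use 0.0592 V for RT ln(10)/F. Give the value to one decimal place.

88.2

Cathode: Sn⁴⁺/Sn²⁺; anode: Cr³⁺/Cr. E°cell = +0.87 V, n = 6.
log K = nE°cell / 0.0592 = (6)(+0.87) / 0.0592 = 88.2.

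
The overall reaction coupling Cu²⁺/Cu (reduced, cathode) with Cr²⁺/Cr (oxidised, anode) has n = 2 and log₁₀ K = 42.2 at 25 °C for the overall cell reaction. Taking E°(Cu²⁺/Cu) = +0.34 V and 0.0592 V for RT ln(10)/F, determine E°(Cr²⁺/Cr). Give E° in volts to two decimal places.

E°cell = (0.0592/n)·log K = (0.0592/2)(42.2) = +1.249 V.
Since Cu²⁺/Cu is the cathode and Cr²⁺/Cr the anode, E°cell = E°(Cu²⁺/Cu) − E°(Cr²⁺/Cr).
So E°(Cr²⁺/Cr) = E°(Cu²⁺/Cu) − E°cell = (+0.34) − (+1.249) = -0.91 V.

-0.91 V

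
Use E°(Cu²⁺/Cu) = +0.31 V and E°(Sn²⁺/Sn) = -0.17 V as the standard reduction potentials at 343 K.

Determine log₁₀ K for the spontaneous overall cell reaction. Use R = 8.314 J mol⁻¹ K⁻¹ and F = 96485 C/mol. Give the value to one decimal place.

14.1

Cathode: Cu²⁺/Cu; anode: Sn²⁺/Sn. E°cell = (+0.31) − (-0.17) = +0.48 V, with n = 2.
ΔG° = −nFE° = −RT ln K, so ln K = nFE°/(RT) = (2)(96485)(+0.48) / ((8.314)(343)) = 32.481.
log₁₀ K = 32.481 / ln 10 = 14.1.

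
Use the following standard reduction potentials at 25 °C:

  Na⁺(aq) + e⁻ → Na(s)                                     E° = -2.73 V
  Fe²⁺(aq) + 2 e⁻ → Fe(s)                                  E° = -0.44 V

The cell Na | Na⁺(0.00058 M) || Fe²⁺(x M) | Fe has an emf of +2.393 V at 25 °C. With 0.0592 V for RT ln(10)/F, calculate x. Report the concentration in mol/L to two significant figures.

Fe²⁺/Fe is the cathode, Na⁺/Na the anode: E°cell = +2.29 V, n = 2.
Overall reaction: Fe²⁺(aq) + 2 Na(s) → Fe(s) + 2 Na⁺(aq); Q = [Na⁺]^2/[Fe²⁺]^1.
From E = E° − (0.0592/n) log Q: log Q = (E° − E)·n/0.0592 = (+2.29 − (+2.393))·2/0.0592 = -3.4797.
So 1·log[Fe²⁺] = 2·log(0.00058) − log Q = -6.4731 − (-3.4797) = -2.9934; [Fe²⁺] = 10^(-2.9934) ≈ 0.0010 M.

0.0010 M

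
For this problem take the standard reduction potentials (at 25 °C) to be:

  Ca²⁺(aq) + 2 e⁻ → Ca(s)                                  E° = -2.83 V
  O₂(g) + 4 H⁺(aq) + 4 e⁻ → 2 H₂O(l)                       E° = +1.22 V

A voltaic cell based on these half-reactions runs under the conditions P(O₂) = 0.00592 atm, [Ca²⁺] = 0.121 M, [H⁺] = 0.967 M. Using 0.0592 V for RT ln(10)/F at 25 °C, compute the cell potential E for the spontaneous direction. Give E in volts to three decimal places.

+4.043 V

O₂/H₂O is the cathode (higher E°), Ca²⁺/Ca the anode: E°cell = +1.22 − (-2.83) = +4.05 V, n = 4.
Overall: O₂(g) + 4 H⁺(aq) + 2 Ca(s) → 2 H₂O(l) + 2 Ca²⁺(aq)
Q = [Ca²⁺]^2 / (P(O₂)·[H⁺]^4); log Q = 0.452.
E = E° − (0.0592/n) log Q = +4.05 − (0.0592/4)(0.452) = +4.043 V.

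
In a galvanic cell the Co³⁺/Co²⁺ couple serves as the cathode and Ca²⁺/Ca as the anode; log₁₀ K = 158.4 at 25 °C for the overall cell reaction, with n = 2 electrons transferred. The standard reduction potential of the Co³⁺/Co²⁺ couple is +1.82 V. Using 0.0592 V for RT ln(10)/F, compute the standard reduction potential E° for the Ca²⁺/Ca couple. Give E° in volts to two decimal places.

E°cell = (0.0592/n)·log K = (0.0592/2)(158.4) = +4.689 V.
Since Co³⁺/Co²⁺ is the cathode and Ca²⁺/Ca the anode, E°cell = E°(Co³⁺/Co²⁺) − E°(Ca²⁺/Ca).
So E°(Ca²⁺/Ca) = E°(Co³⁺/Co²⁺) − E°cell = (+1.82) − (+4.689) = -2.87 V.

-2.87 V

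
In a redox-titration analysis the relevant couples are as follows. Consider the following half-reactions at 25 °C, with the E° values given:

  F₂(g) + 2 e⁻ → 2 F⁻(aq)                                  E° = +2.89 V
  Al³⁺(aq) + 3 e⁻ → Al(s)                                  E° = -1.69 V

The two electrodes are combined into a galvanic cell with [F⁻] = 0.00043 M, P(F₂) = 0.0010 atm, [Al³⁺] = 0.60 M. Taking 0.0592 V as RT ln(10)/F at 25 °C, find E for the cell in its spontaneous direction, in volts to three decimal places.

+4.695 V

F₂/F⁻ is the cathode (higher E°), Al³⁺/Al the anode: E°cell = +2.89 − (-1.69) = +4.58 V, n = 6.
Overall: 3 F₂(g) + 2 Al(s) → 6 F⁻(aq) + 2 Al³⁺(aq)
Q = [F⁻]^6·[Al³⁺]^2 / (P(F₂)^3); log Q = -11.643.
E = E° − (0.0592/n) log Q = +4.58 − (0.0592/6)(-11.643) = +4.695 V.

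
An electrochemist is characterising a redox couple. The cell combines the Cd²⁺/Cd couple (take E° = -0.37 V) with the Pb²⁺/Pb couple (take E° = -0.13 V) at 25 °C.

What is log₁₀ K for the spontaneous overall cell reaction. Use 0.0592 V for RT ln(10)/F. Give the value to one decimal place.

8.1

Cathode: Pb²⁺/Pb; anode: Cd²⁺/Cd. E°cell = +0.24 V, n = 2.
log K = nE°cell / 0.0592 = (2)(+0.24) / 0.0592 = 8.1.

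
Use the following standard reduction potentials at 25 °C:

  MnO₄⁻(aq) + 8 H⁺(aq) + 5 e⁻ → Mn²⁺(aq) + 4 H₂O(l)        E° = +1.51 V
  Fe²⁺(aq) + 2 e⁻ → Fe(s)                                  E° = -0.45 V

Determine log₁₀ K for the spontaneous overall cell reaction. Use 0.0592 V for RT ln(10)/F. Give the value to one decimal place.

Cathode: MnO₄⁻/Mn²⁺; anode: Fe²⁺/Fe. E°cell = +1.96 V, n = 10.
log K = nE°cell / 0.0592 = (10)(+1.96) / 0.0592 = 331.1.

331.1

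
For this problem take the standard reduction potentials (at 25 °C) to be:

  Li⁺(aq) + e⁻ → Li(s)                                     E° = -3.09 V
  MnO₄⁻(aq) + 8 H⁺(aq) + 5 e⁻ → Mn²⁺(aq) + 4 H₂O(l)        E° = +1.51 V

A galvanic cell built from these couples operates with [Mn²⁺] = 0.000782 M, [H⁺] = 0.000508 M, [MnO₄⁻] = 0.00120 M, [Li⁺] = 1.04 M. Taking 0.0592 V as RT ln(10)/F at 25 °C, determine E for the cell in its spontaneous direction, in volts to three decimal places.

+4.289 V

MnO₄⁻/Mn²⁺ is the cathode (higher E°), Li⁺/Li the anode: E°cell = +1.51 − (-3.09) = +4.60 V, n = 5.
Overall: MnO₄⁻(aq) + 8 H⁺(aq) + 5 Li(s) → Mn²⁺(aq) + 4 H₂O(l) + 5 Li⁺(aq)
Q = [Mn²⁺]·[Li⁺]^5 / ([MnO₄⁻]·[H⁺]^8); log Q = 26.252.
E = E° − (0.0592/n) log Q = +4.60 − (0.0592/5)(26.252) = +4.289 V.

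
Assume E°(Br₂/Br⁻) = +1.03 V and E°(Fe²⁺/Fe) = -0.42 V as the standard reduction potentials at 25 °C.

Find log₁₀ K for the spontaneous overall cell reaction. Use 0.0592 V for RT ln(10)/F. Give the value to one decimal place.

Cathode: Br₂/Br⁻; anode: Fe²⁺/Fe. E°cell = +1.45 V, n = 2.
log K = nE°cell / 0.0592 = (2)(+1.45) / 0.0592 = 49.0.

49.0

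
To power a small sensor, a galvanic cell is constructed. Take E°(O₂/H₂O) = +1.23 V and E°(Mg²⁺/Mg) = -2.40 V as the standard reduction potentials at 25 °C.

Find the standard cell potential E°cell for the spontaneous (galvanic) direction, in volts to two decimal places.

+3.63 V

The O₂/H₂O couple has the higher reduction potential, so it is the cathode; Mg²⁺/Mg is oxidised at the anode.
E°cell = E°(cathode) − E°(anode) = (+1.23) − (-2.40) = +3.63 V.
Since E°cell > 0, the reaction is spontaneous under standard conditions.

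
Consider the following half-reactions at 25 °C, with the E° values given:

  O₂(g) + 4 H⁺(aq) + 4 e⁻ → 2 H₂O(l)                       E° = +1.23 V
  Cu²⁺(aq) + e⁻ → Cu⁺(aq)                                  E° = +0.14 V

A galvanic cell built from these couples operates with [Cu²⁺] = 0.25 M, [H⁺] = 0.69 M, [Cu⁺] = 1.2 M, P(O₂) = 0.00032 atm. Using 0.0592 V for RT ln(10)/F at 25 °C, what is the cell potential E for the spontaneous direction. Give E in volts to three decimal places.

O₂/H₂O is the cathode (higher E°), Cu²⁺/Cu⁺ the anode: E°cell = +1.23 − (+0.14) = +1.09 V, n = 4.
Overall: O₂(g) + 4 H⁺(aq) + 4 Cu⁺(aq) → 2 H₂O(l) + 4 Cu²⁺(aq)
Q = [Cu²⁺]^4 / (P(O₂)·[H⁺]^4·[Cu⁺]^4); log Q = 1.414.
E = E° − (0.0592/n) log Q = +1.09 − (0.0592/4)(1.414) = +1.069 V.

+1.069 V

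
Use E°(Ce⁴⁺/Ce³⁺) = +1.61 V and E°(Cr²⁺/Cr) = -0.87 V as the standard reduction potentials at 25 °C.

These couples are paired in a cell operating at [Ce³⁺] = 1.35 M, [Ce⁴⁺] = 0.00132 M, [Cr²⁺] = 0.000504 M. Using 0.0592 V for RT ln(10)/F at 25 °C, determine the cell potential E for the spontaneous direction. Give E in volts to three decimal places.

Ce⁴⁺/Ce³⁺ is the cathode (higher E°), Cr²⁺/Cr the anode: E°cell = +1.61 − (-0.87) = +2.48 V, n = 2.
Overall: 2 Ce⁴⁺(aq) + Cr(s) → 2 Ce³⁺(aq) + Cr²⁺(aq)
Q = [Ce³⁺]^2·[Cr²⁺] / ([Ce⁴⁺]^2); log Q = 2.722.
E = E° − (0.0592/n) log Q = +2.48 − (0.0592/2)(2.722) = +2.399 V.

+2.399 V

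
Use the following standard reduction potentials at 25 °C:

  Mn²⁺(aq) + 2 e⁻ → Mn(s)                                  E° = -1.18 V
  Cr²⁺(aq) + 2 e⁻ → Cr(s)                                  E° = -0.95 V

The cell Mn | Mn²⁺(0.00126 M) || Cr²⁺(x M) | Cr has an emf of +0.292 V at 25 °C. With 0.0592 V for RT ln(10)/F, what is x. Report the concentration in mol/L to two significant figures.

0.16 M

Cr²⁺/Cr is the cathode, Mn²⁺/Mn the anode: E°cell = +0.23 V, n = 2.
Overall reaction: Cr²⁺(aq) + Mn(s) → Cr(s) + Mn²⁺(aq); Q = [Mn²⁺]^1/[Cr²⁺]^1.
From E = E° − (0.0592/n) log Q: log Q = (E° − E)·n/0.0592 = (+0.23 − (+0.292))·2/0.0592 = -2.0946.
So 1·log[Cr²⁺] = 1·log(0.00126) − log Q = -2.8996 − (-2.0946) = -0.8050; [Cr²⁺] = 10^(-0.8050) ≈ 0.16 M.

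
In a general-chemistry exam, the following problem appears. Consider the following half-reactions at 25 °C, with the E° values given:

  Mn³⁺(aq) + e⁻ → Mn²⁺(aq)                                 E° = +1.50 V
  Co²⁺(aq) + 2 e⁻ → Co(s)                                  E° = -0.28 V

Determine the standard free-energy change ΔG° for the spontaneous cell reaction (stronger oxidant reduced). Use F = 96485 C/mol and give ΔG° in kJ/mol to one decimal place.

-343.5 kJ/mol

Mn³⁺/Mn²⁺ (E° = +1.50 V) is the cathode; Co²⁺/Co (E° = -0.28 V) is the anode, so E°cell = +1.78 V.
Balancing electrons gives n = 2 (lcm of 1 and 2).
ΔG° = −nFE° = −(2)(96485)(+1.78) = -343,487 J = -343.5 kJ/mol.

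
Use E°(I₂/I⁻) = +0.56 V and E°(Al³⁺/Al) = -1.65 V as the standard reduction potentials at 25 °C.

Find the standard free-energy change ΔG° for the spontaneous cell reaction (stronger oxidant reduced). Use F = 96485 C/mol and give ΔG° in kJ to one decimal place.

I₂/I⁻ (E° = +0.56 V) is the cathode; Al³⁺/Al (E° = -1.65 V) is the anode, so E°cell = +2.21 V.
Balancing electrons gives n = 6 (lcm of 2 and 3).
ΔG° = −nFE° = −(6)(96485)(+2.21) = -1,279,391 J = -1279.4 kJ.

-1279.4 kJ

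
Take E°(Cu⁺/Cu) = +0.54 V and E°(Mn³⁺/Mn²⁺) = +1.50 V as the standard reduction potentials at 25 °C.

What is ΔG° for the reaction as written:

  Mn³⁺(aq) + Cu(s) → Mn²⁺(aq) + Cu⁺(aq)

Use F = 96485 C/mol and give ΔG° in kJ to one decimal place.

As written, Mn³⁺/Mn²⁺ is reduced (cathode) and Cu⁺/Cu is oxidised (anode), so E°cell = (+1.50) − (+0.54) = +0.96 V.
Balancing electrons gives n = 1.
ΔG° = −nFE° = −(1)(96485)(+0.96) = -92,626 J = -92.6 kJ.

-92.6 kJ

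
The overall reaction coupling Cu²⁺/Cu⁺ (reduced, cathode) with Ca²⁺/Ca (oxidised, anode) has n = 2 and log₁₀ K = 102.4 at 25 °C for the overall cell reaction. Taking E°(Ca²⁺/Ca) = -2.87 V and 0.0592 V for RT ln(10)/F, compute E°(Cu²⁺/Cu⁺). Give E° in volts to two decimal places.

+0.16 V

E°cell = (0.0592/n)·log K = (0.0592/2)(102.4) = +3.031 V.
Since Cu²⁺/Cu⁺ is the cathode and Ca²⁺/Ca the anode, E°cell = E°(Cu²⁺/Cu⁺) − E°(Ca²⁺/Ca).
So E°(Cu²⁺/Cu⁺) = E°cell + E°(Ca²⁺/Ca) = +3.031 + (-2.87) = +0.16 V.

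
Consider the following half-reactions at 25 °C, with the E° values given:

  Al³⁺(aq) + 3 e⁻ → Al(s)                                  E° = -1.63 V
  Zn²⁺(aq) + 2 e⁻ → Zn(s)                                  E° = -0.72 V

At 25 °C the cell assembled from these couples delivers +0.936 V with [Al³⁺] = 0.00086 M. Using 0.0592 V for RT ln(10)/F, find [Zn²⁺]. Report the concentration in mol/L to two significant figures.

Zn²⁺/Zn is the cathode, Al³⁺/Al the anode: E°cell = +0.91 V, n = 6.
Overall reaction: 3 Zn²⁺(aq) + 2 Al(s) → 3 Zn(s) + 2 Al³⁺(aq); Q = [Al³⁺]^2/[Zn²⁺]^3.
From E = E° − (0.0592/n) log Q: log Q = (E° − E)·n/0.0592 = (+0.91 − (+0.936))·6/0.0592 = -2.6351.
So 3·log[Zn²⁺] = 2·log(0.00086) − log Q = -6.1310 − (-2.6351) = -3.4959; log[Zn²⁺] = -3.4959 / 3 = -1.1653; [Zn²⁺] = 10^(-1.1653) ≈ 0.068 M.

0.068 M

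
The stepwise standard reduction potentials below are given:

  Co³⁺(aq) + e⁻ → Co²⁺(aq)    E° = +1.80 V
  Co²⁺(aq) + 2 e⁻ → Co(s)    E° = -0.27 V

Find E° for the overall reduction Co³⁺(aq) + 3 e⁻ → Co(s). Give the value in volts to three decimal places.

Since ΔG° = −nFE° is additive over sequential reductions, n₃E°₃ = n₁E°₁ + n₂E°₂.
E°₃ = (1×+1.80 + 2×-0.27) / 3 = (+1.260) / 3 = +0.420 V.
Simply averaging or adding the two E° values would be wrong; the electron-weighted sum is required.

+0.420 V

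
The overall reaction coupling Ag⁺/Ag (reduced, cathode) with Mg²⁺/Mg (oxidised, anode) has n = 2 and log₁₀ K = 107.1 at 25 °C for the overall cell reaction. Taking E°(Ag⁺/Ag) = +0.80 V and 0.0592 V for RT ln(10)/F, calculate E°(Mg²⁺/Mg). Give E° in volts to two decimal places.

-2.37 V

E°cell = (0.0592/n)·log K = (0.0592/2)(107.1) = +3.170 V.
Since Ag⁺/Ag is the cathode and Mg²⁺/Mg the anode, E°cell = E°(Ag⁺/Ag) − E°(Mg²⁺/Mg).
So E°(Mg²⁺/Mg) = E°(Ag⁺/Ag) − E°cell = (+0.80) − (+3.170) = -2.37 V.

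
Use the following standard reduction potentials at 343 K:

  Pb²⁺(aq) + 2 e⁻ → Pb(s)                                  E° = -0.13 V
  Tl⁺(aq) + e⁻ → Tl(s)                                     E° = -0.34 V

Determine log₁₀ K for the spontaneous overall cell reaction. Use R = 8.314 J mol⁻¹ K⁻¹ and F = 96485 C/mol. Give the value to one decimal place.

6.2

Cathode: Pb²⁺/Pb; anode: Tl⁺/Tl. E°cell = (-0.13) − (-0.34) = +0.21 V, with n = 2.
ΔG° = −nFE° = −RT ln K, so ln K = nFE°/(RT) = (2)(96485)(+0.21) / ((8.314)(343)) = 14.210.
log₁₀ K = 14.210 / ln 10 = 6.2.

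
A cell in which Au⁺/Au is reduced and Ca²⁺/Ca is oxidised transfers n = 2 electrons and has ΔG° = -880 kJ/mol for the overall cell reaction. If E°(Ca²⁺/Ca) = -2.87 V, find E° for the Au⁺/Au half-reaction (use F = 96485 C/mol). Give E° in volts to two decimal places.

E°cell = −ΔG°/(nF) = −(-880×10³)/((2)(96485)) = +4.560 V.
Since Au⁺/Au is the cathode and Ca²⁺/Ca the anode, E°cell = E°(Au⁺/Au) − E°(Ca²⁺/Ca).
So E°(Au⁺/Au) = E°cell + E°(Ca²⁺/Ca) = +4.560 + (-2.87) = +1.69 V.

+1.69 V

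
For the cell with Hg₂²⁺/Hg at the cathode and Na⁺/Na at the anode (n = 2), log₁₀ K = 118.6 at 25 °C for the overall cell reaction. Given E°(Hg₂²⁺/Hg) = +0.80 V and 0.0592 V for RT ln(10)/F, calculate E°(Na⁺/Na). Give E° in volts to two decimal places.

E°cell = (0.0592/n)·log K = (0.0592/2)(118.6) = +3.511 V.
Since Hg₂²⁺/Hg is the cathode and Na⁺/Na the anode, E°cell = E°(Hg₂²⁺/Hg) − E°(Na⁺/Na).
So E°(Na⁺/Na) = E°(Hg₂²⁺/Hg) − E°cell = (+0.80) − (+3.511) = -2.71 V.

-2.71 V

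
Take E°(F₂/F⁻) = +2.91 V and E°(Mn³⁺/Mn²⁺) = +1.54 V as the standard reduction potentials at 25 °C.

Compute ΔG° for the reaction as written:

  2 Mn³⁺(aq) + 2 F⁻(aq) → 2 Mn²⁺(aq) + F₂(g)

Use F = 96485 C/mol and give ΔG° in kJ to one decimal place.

+264.4 kJ

As written, Mn³⁺/Mn²⁺ is reduced (cathode) and F₂/F⁻ is oxidised (anode), so E°cell = (+1.54) − (+2.91) = -1.37 V.
Balancing electrons gives n = 2.
ΔG° = −nFE° = −(2)(96485)(-1.37) = 264,369 J = +264.4 kJ.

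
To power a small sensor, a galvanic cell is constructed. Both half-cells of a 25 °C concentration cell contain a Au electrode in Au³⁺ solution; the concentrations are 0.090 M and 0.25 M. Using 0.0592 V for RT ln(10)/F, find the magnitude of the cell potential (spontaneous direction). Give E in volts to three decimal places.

For a concentration cell E°cell = 0. The 0.25 M side is the cathode (reduction is favoured where [Au³⁺] is higher).
With n = 3, E = −(0.0592/3) log([Au³⁺]ₐₙ/[Au³⁺]꜀ₐₜ) = −(0.0592/3) log(0.09/0.25) = −(0.0592/3)(-0.444) = +0.009 V.

+0.009 V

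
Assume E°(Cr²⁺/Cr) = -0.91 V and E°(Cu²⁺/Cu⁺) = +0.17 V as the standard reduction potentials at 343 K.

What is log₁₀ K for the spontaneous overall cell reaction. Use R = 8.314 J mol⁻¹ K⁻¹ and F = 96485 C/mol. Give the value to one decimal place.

31.7

Cathode: Cu²⁺/Cu⁺; anode: Cr²⁺/Cr. E°cell = (+0.17) − (-0.91) = +1.08 V, with n = 2.
ΔG° = −nFE° = −RT ln K, so ln K = nFE°/(RT) = (2)(96485)(+1.08) / ((8.314)(343)) = 73.082.
log₁₀ K = 73.082 / ln 10 = 31.7.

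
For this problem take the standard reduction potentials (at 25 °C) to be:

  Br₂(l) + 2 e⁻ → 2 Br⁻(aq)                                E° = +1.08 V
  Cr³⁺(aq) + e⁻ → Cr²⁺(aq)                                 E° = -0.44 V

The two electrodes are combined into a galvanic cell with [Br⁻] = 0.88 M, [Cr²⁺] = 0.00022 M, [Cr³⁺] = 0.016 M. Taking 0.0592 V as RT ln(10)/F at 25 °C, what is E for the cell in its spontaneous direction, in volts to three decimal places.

Br₂/Br⁻ is the cathode (higher E°), Cr³⁺/Cr²⁺ the anode: E°cell = +1.08 − (-0.44) = +1.52 V, n = 2.
Overall: Br₂(l) + 2 Cr²⁺(aq) → 2 Br⁻(aq) + 2 Cr³⁺(aq)
Q = [Br⁻]^2·[Cr³⁺]^2 / ([Cr²⁺]^2); log Q = 3.612.
E = E° − (0.0592/n) log Q = +1.52 − (0.0592/2)(3.612) = +1.413 V.

+1.413 V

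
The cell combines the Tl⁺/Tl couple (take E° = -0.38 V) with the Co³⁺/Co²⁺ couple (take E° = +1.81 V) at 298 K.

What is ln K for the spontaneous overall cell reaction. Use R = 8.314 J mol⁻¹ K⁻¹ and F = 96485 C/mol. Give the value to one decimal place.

85.3

Cathode: Co³⁺/Co²⁺; anode: Tl⁺/Tl. E°cell = (+1.81) − (-0.38) = +2.19 V, with n = 1.
ΔG° = −nFE° = −RT ln K, so ln K = nFE°/(RT) = (1)(96485)(+2.19) / ((8.314)(298)) = 85.286.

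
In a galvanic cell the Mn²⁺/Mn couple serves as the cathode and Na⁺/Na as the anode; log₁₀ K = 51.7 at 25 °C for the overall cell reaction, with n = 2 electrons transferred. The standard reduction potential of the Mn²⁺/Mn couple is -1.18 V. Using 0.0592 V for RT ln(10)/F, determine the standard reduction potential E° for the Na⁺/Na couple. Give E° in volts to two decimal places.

E°cell = (0.0592/n)·log K = (0.0592/2)(51.7) = +1.530 V.
Since Mn²⁺/Mn is the cathode and Na⁺/Na the anode, E°cell = E°(Mn²⁺/Mn) − E°(Na⁺/Na).
So E°(Na⁺/Na) = E°(Mn²⁺/Mn) − E°cell = (-1.18) − (+1.530) = -2.71 V.

-2.71 V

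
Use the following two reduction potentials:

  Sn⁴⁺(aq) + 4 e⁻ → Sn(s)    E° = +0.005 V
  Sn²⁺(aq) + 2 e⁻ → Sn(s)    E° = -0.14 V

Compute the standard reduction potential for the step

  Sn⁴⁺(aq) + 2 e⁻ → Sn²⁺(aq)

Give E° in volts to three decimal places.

+0.150 V

Sequential free energies add, so n₃E°₃ = n₁E°₁ + n₂E°₂.
With n₃ = 4, and the known step contributing 2×(-0.14) V, the unknown satisfies 2·E° = 4×(+0.005) − 2×(-0.14) = +0.300.
E° = +0.300 / 2 = +0.150 V.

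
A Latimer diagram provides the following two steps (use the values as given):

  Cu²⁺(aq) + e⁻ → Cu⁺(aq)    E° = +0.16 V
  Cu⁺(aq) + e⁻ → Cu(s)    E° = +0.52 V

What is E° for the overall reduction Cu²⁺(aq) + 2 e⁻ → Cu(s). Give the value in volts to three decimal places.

Since ΔG° = −nFE° is additive over sequential reductions, n₃E°₃ = n₁E°₁ + n₂E°₂.
E°₃ = (1×+0.16 + 1×+0.52) / 2 = (+0.680) / 2 = +0.340 V.

+0.340 V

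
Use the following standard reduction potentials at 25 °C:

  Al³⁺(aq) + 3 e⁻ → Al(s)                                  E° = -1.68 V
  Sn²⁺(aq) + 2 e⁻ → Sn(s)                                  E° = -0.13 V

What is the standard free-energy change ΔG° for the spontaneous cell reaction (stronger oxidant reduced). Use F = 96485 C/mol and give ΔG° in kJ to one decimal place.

-897.3 kJ

Sn²⁺/Sn (E° = -0.13 V) is the cathode; Al³⁺/Al (E° = -1.68 V) is the anode, so E°cell = +1.55 V.
Balancing electrons gives n = 6 (lcm of 2 and 3).
ΔG° = −nFE° = −(6)(96485)(+1.55) = -897,310 J = -897.3 kJ.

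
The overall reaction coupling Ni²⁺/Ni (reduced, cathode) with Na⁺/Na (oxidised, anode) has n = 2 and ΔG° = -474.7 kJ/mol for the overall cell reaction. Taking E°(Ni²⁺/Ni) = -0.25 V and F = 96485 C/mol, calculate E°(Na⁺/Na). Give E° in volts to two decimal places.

E°cell = −ΔG°/(nF) = −(-474.7×10³)/((2)(96485)) = +2.460 V.
Since Ni²⁺/Ni is the cathode and Na⁺/Na the anode, E°cell = E°(Ni²⁺/Ni) − E°(Na⁺/Na).
So E°(Na⁺/Na) = E°(Ni²⁺/Ni) − E°cell = (-0.25) − (+2.460) = -2.71 V.

-2.71 V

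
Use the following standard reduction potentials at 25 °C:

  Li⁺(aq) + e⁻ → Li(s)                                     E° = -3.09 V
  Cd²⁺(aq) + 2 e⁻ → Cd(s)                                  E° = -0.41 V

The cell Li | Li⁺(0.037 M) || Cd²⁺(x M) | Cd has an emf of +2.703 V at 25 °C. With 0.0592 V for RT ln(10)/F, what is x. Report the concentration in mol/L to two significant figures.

Cd²⁺/Cd is the cathode, Li⁺/Li the anode: E°cell = +2.68 V, n = 2.
Overall reaction: Cd²⁺(aq) + 2 Li(s) → Cd(s) + 2 Li⁺(aq); Q = [Li⁺]^2/[Cd²⁺]^1.
From E = E° − (0.0592/n) log Q: log Q = (E° − E)·n/0.0592 = (+2.68 − (+2.703))·2/0.0592 = -0.7770.
So 1·log[Cd²⁺] = 2·log(0.037) − log Q = -2.8636 − (-0.7770) = -2.0866; [Cd²⁺] = 10^(-2.0866) ≈ 0.0082 M.

0.0082 M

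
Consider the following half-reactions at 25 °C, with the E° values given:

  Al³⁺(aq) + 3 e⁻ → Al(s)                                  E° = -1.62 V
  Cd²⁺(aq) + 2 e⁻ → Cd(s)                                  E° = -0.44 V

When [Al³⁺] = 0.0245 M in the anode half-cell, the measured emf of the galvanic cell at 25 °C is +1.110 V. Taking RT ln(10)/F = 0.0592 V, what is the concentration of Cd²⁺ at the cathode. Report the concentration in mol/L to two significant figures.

Cd²⁺/Cd is the cathode, Al³⁺/Al the anode: E°cell = +1.18 V, n = 6.
Overall reaction: 3 Cd²⁺(aq) + 2 Al(s) → 3 Cd(s) + 2 Al³⁺(aq); Q = [Al³⁺]^2/[Cd²⁺]^3.
From E = E° − (0.0592/n) log Q: log Q = (E° − E)·n/0.0592 = (+1.18 − (+1.110))·6/0.0592 = 7.0946.
So 3·log[Cd²⁺] = 2·log(0.0245) − log Q = -3.2217 − (7.0946) = -10.3163; log[Cd²⁺] = -10.3163 / 3 = -3.4388; [Cd²⁺] = 10^(-3.4388) ≈ 0.00036 M.

0.00036 M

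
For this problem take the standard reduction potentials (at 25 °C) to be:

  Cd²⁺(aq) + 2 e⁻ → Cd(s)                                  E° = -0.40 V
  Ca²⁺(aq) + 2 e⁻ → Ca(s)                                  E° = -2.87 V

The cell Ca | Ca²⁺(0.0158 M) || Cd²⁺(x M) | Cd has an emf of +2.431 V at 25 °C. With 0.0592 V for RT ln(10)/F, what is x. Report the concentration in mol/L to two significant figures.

0.00076 M

Cd²⁺/Cd is the cathode, Ca²⁺/Ca the anode: E°cell = +2.47 V, n = 2.
Overall reaction: Cd²⁺(aq) + Ca(s) → Cd(s) + Ca²⁺(aq); Q = [Ca²⁺]^1/[Cd²⁺]^1.
From E = E° − (0.0592/n) log Q: log Q = (E° − E)·n/0.0592 = (+2.47 − (+2.431))·2/0.0592 = 1.3176.
So 1·log[Cd²⁺] = 1·log(0.0158) − log Q = -1.8013 − (1.3176) = -3.1189; [Cd²⁺] = 10^(-3.1189) ≈ 0.00076 M.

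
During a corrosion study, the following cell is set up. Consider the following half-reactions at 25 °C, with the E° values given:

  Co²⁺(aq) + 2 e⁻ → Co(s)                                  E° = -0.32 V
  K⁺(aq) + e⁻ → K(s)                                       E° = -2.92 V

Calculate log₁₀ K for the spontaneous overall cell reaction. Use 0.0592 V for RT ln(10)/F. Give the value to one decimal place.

87.8

Cathode: Co²⁺/Co; anode: K⁺/K. E°cell = +2.60 V, n = 2.
log K = nE°cell / 0.0592 = (2)(+2.60) / 0.0592 = 87.8.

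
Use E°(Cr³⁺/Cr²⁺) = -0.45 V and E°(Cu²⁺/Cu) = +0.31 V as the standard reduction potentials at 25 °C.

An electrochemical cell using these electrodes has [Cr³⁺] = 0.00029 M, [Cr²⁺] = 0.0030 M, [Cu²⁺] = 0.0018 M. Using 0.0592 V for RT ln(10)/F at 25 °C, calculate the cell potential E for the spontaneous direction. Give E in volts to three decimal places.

+0.739 V

Cu²⁺/Cu is the cathode (higher E°), Cr³⁺/Cr²⁺ the anode: E°cell = +0.31 − (-0.45) = +0.76 V, n = 2.
Overall: Cu²⁺(aq) + 2 Cr²⁺(aq) → Cu(s) + 2 Cr³⁺(aq)
Q = [Cr³⁺]^2 / ([Cu²⁺]·[Cr²⁺]^2); log Q = 0.715.
E = E° − (0.0592/n) log Q = +0.76 − (0.0592/2)(0.715) = +0.739 V.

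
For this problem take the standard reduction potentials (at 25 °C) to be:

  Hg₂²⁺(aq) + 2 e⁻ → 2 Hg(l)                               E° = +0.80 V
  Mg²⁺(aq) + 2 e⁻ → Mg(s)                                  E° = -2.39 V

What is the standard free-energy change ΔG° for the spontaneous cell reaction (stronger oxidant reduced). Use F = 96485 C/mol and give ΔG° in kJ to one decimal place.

-615.6 kJ

Hg₂²⁺/Hg (E° = +0.80 V) is the cathode; Mg²⁺/Mg (E° = -2.39 V) is the anode, so E°cell = +3.19 V.
Balancing electrons gives n = 2 (lcm of 2 and 2).
ΔG° = −nFE° = −(2)(96485)(+3.19) = -615,574 J = -615.6 kJ.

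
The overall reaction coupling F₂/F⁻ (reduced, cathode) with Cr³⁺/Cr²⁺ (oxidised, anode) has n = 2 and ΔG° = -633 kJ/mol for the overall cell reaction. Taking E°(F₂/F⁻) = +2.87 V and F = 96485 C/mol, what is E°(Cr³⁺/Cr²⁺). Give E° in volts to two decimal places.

-0.41 V

E°cell = −ΔG°/(nF) = −(-633×10³)/((2)(96485)) = +3.280 V.
Since F₂/F⁻ is the cathode and Cr³⁺/Cr²⁺ the anode, E°cell = E°(F₂/F⁻) − E°(Cr³⁺/Cr²⁺).
So E°(Cr³⁺/Cr²⁺) = E°(F₂/F⁻) − E°cell = (+2.87) − (+3.280) = -0.41 V.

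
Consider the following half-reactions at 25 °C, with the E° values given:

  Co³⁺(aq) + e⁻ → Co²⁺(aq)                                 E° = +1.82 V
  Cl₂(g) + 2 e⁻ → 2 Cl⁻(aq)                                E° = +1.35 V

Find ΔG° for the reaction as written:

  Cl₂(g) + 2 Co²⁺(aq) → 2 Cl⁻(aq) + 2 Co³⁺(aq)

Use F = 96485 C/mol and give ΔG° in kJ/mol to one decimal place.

+90.7 kJ/mol

As written, Cl₂/Cl⁻ is reduced (cathode) and Co³⁺/Co²⁺ is oxidised (anode), so E°cell = (+1.35) − (+1.82) = -0.47 V.
Balancing electrons gives n = 2.
ΔG° = −nFE° = −(2)(96485)(-0.47) = 90,696 J = +90.7 kJ/mol.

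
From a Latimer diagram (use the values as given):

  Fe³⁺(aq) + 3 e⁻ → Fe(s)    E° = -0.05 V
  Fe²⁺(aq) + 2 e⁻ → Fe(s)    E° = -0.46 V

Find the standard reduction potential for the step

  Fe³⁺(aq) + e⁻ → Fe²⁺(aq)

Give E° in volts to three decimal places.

Sequential free energies add, so n₃E°₃ = n₁E°₁ + n₂E°₂.
With n₃ = 3, and the known step contributing 2×(-0.46) V, the unknown satisfies 1·E° = 3×(-0.05) − 2×(-0.46) = +0.770.
E° = +0.770 / 1 = +0.770 V.

+0.770 V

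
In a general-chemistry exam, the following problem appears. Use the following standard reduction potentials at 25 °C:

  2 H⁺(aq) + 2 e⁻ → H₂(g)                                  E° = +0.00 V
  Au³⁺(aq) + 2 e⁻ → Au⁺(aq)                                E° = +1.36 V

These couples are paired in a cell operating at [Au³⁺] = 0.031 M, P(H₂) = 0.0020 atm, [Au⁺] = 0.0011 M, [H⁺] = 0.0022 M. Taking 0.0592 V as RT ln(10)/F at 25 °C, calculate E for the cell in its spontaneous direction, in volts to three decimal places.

Au³⁺/Au⁺ is the cathode (higher E°), H⁺/H₂ the anode: E°cell = +1.36 − (+0.00) = +1.36 V, n = 2.
Overall: Au³⁺(aq) + H₂(g) → Au⁺(aq) + 2 H⁺(aq)
Q = [Au⁺]·[H⁺]^2 / ([Au³⁺]·P(H₂)); log Q = -4.066.
E = E° − (0.0592/n) log Q = +1.36 − (0.0592/2)(-4.066) = +1.480 V.

+1.480 V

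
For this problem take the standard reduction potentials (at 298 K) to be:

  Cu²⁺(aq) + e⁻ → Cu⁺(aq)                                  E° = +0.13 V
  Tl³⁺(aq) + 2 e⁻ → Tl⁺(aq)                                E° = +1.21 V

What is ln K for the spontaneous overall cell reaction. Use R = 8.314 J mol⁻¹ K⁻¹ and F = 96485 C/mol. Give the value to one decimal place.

Cathode: Tl³⁺/Tl⁺; anode: Cu²⁺/Cu⁺. E°cell = (+1.21) − (+0.13) = +1.08 V, with n = 2.
ΔG° = −nFE° = −RT ln K, so ln K = nFE°/(RT) = (2)(96485)(+1.08) / ((8.314)(298)) = 84.118.

84.1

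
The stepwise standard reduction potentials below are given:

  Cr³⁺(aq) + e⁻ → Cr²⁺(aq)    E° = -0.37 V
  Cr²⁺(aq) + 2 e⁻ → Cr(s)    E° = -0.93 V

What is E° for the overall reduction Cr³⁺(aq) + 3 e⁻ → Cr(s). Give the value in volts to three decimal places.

-0.743 V

Adding the free-energy changes (−nFE°) of the two steps gives −n₃FE°₃ = −n₁FE°₁ − n₂FE°₂.
E°₃ = (1×-0.37 + 2×-0.93) / 3 = (-2.230) / 3 = -0.743 V.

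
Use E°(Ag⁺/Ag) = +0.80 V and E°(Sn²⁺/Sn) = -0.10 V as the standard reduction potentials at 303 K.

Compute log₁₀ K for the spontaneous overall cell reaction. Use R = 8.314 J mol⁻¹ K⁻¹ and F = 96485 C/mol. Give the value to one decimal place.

29.9

Cathode: Ag⁺/Ag; anode: Sn²⁺/Sn. E°cell = (+0.80) − (-0.10) = +0.90 V, with n = 2.
ΔG° = −nFE° = −RT ln K, so ln K = nFE°/(RT) = (2)(96485)(+0.90) / ((8.314)(303)) = 68.941.
log₁₀ K = 68.941 / ln 10 = 29.9.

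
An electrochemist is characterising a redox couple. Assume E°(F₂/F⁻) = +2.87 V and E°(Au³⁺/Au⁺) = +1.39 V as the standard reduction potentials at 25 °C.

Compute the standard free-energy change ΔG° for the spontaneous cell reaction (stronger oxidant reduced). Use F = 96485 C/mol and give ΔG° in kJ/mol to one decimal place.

-285.6 kJ/mol

F₂/F⁻ (E° = +2.87 V) is the cathode; Au³⁺/Au⁺ (E° = +1.39 V) is the anode, so E°cell = +1.48 V.
Balancing electrons gives n = 2 (lcm of 2 and 2).
ΔG° = −nFE° = −(2)(96485)(+1.48) = -285,596 J = -285.6 kJ/mol.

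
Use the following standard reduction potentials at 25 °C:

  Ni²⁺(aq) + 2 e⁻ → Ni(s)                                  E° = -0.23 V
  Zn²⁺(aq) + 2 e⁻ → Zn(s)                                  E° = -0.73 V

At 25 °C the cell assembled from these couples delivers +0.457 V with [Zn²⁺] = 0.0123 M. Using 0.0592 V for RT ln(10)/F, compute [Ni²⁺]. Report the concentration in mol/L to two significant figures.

0.00043 M

Ni²⁺/Ni is the cathode, Zn²⁺/Zn the anode: E°cell = +0.50 V, n = 2.
Overall reaction: Ni²⁺(aq) + Zn(s) → Ni(s) + Zn²⁺(aq); Q = [Zn²⁺]^1/[Ni²⁺]^1.
From E = E° − (0.0592/n) log Q: log Q = (E° − E)·n/0.0592 = (+0.50 − (+0.457))·2/0.0592 = 1.4527.
So 1·log[Ni²⁺] = 1·log(0.0123) − log Q = -1.9101 − (1.4527) = -3.3628; [Ni²⁺] = 10^(-3.3628) ≈ 0.00043 M.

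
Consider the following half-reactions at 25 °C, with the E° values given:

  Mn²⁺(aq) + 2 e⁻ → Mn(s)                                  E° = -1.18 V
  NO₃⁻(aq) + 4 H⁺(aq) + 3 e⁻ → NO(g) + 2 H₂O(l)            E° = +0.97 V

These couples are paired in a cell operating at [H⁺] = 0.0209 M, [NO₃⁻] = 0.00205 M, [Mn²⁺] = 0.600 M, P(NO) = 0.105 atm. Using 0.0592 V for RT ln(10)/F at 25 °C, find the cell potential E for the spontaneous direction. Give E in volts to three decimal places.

NO₃⁻/NO is the cathode (higher E°), Mn²⁺/Mn the anode: E°cell = +0.97 − (-1.18) = +2.15 V, n = 6.
Overall: 2 NO₃⁻(aq) + 8 H⁺(aq) + 3 Mn(s) → 2 NO(g) + 4 H₂O(l) + 3 Mn²⁺(aq)
Q = P(NO)^2·[Mn²⁺]^3 / ([NO₃⁻]^2·[H⁺]^8); log Q = 16.192.
E = E° − (0.0592/n) log Q = +2.15 − (0.0592/6)(16.192) = +1.990 V.

+1.990 V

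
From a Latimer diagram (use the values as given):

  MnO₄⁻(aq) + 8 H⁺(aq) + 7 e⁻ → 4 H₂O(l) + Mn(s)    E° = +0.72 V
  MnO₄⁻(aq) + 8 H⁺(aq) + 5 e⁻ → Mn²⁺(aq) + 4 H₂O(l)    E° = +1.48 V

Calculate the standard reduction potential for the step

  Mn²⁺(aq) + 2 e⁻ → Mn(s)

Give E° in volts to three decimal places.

Sequential free energies add, so n₃E°₃ = n₁E°₁ + n₂E°₂.
With n₃ = 7, and the known step contributing 5×(+1.48) V, the unknown satisfies 2·E° = 7×(+0.72) − 5×(+1.48) = -2.360.
E° = -2.360 / 2 = -1.180 V.

-1.180 V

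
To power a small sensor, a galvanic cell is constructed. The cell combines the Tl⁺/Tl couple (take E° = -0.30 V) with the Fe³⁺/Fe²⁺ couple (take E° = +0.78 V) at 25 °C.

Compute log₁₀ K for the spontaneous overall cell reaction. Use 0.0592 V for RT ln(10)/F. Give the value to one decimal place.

18.2

Cathode: Fe³⁺/Fe²⁺; anode: Tl⁺/Tl. E°cell = +1.08 V, n = 1.
log K = nE°cell / 0.0592 = (1)(+1.08) / 0.0592 = 18.2.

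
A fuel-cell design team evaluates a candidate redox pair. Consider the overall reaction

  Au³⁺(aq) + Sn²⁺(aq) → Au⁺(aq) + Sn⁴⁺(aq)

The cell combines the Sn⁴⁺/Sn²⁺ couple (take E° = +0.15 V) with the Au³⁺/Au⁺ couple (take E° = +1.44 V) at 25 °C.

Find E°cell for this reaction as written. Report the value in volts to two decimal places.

+1.29 V

The Au³⁺/Au⁺ couple has the higher reduction potential, so it is the cathode; Sn⁴⁺/Sn²⁺ is oxidised at the anode.
E°cell = E°(cathode) − E°(anode) = (+1.44) − (+0.15) = +1.29 V.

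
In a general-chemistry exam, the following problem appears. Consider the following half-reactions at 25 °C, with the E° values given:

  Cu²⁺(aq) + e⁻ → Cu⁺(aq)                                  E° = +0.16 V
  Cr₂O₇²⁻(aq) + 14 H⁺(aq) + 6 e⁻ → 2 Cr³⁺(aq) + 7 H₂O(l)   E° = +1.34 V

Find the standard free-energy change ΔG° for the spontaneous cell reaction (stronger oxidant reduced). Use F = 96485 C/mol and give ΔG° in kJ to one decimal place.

Cr₂O₇²⁻/Cr³⁺ (E° = +1.34 V) is the cathode; Cu²⁺/Cu⁺ (E° = +0.16 V) is the anode, so E°cell = +1.18 V.
Balancing electrons gives n = 6 (lcm of 6 and 1).
ΔG° = −nFE° = −(6)(96485)(+1.18) = -683,114 J = -683.1 kJ.

-683.1 kJ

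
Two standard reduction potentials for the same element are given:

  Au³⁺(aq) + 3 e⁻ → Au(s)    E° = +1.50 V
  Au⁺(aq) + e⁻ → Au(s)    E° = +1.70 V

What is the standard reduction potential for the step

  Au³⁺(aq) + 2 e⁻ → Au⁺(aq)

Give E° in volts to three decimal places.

+1.400 V

Sequential free energies add, so n₃E°₃ = n₁E°₁ + n₂E°₂.
With n₃ = 3, and the known step contributing 1×(+1.70) V, the unknown satisfies 2·E° = 3×(+1.50) − 1×(+1.70) = +2.800.
E° = +2.800 / 2 = +1.400 V.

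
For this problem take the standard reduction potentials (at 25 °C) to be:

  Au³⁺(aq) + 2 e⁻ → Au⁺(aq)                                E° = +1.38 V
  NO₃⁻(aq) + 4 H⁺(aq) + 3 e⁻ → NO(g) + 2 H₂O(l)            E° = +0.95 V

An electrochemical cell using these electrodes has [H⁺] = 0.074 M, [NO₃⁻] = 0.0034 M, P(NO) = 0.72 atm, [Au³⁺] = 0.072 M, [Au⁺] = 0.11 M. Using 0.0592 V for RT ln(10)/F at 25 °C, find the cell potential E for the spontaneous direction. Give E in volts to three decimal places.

Au³⁺/Au⁺ is the cathode (higher E°), NO₃⁻/NO the anode: E°cell = +1.38 − (+0.95) = +0.43 V, n = 6.
Overall: 3 Au³⁺(aq) + 2 NO(g) + 4 H₂O(l) → 3 Au⁺(aq) + 2 NO₃⁻(aq) + 8 H⁺(aq)
Q = [Au⁺]^3·[NO₃⁻]^2·[H⁺]^8 / ([Au³⁺]^3·P(NO)^2); log Q = -13.146.
E = E° − (0.0592/n) log Q = +0.43 − (0.0592/6)(-13.146) = +0.560 V.

+0.560 V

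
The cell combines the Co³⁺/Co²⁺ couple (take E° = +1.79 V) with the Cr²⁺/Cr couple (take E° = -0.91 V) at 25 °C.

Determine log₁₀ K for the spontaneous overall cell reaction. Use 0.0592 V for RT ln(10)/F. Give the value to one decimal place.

Cathode: Co³⁺/Co²⁺; anode: Cr²⁺/Cr. E°cell = +2.70 V, n = 2.
log K = nE°cell / 0.0592 = (2)(+2.70) / 0.0592 = 91.2.

91.2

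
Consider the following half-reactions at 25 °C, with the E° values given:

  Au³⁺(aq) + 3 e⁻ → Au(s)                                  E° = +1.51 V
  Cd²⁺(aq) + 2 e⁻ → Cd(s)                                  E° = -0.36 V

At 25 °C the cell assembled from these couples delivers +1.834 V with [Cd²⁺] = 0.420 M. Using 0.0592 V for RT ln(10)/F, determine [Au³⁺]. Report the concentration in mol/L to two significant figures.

0.0041 M

Au³⁺/Au is the cathode, Cd²⁺/Cd the anode: E°cell = +1.87 V, n = 6.
Overall reaction: 2 Au³⁺(aq) + 3 Cd(s) → 2 Au(s) + 3 Cd²⁺(aq); Q = [Cd²⁺]^3/[Au³⁺]^2.
From E = E° − (0.0592/n) log Q: log Q = (E° − E)·n/0.0592 = (+1.87 − (+1.834))·6/0.0592 = 3.6486.
So 2·log[Au³⁺] = 3·log(0.42) − log Q = -1.1303 − (3.6486) = -4.7789; log[Au³⁺] = -4.7789 / 2 = -2.3895; [Au³⁺] = 10^(-2.3895) ≈ 0.0041 M.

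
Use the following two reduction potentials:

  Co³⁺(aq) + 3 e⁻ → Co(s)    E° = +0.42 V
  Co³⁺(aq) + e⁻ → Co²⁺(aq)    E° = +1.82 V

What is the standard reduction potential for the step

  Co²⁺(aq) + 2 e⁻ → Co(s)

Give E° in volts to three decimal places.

-0.280 V

Sequential free energies add, so n₃E°₃ = n₁E°₁ + n₂E°₂.
With n₃ = 3, and the known step contributing 1×(+1.82) V, the unknown satisfies 2·E° = 3×(+0.42) − 1×(+1.82) = -0.560.
E° = -0.560 / 2 = -0.280 V.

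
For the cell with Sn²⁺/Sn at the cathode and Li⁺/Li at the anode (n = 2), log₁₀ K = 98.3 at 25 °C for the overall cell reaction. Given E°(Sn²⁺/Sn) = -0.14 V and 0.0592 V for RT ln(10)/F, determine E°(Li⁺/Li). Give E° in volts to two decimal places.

-3.05 V

E°cell = (0.0592/n)·log K = (0.0592/2)(98.3) = +2.910 V.
Since Sn²⁺/Sn is the cathode and Li⁺/Li the anode, E°cell = E°(Sn²⁺/Sn) − E°(Li⁺/Li).
So E°(Li⁺/Li) = E°(Sn²⁺/Sn) − E°cell = (-0.14) − (+2.910) = -3.05 V.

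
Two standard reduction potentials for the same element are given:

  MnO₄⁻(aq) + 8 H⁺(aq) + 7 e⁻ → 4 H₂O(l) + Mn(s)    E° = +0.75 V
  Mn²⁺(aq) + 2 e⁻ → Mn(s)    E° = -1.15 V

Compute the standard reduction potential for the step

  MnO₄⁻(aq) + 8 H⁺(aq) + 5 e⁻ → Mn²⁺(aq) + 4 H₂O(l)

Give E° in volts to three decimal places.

+1.510 V

Sequential free energies add, so n₃E°₃ = n₁E°₁ + n₂E°₂.
With n₃ = 7, and the known step contributing 2×(-1.15) V, the unknown satisfies 5·E° = 7×(+0.75) − 2×(-1.15) = +7.550.
E° = +7.550 / 5 = +1.510 V.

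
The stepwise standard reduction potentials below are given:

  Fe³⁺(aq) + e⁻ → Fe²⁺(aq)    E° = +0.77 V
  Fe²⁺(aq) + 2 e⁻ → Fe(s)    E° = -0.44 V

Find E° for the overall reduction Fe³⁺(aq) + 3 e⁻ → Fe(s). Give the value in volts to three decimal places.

-0.037 V

Adding the free-energy changes (−nFE°) of the two steps gives −n₃FE°₃ = −n₁FE°₁ − n₂FE°₂.
E°₃ = (1×+0.77 + 2×-0.44) / 3 = (-0.110) / 3 = -0.037 V.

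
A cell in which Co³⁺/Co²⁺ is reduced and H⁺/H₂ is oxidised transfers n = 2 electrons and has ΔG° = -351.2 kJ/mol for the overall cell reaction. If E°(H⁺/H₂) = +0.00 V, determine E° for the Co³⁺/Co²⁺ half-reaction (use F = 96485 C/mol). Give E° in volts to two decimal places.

+1.82 V

E°cell = −ΔG°/(nF) = −(-351.2×10³)/((2)(96485)) = +1.820 V.
Since Co³⁺/Co²⁺ is the cathode and H⁺/H₂ the anode, E°cell = E°(Co³⁺/Co²⁺) − E°(H⁺/H₂).
So E°(Co³⁺/Co²⁺) = E°cell + E°(H⁺/H₂) = +1.820 + (+0.00) = +1.82 V.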